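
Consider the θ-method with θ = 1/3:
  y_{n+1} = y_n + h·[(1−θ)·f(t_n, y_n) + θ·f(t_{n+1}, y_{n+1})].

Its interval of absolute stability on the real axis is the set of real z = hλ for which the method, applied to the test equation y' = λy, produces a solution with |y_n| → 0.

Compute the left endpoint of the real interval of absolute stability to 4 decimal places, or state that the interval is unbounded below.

With y'=λy (z=hλ):
  y_{n+1} = y_n + z·[2/3·y_n + 1/3·y_{n+1}] ⇒ (1 − 1/3z)y_{n+1} = (1 + 2/3z)y_n
  Hence R(z) = (1 + 2/3z)/(1 − 1/3z).

Boundary: |R(x)|=1, x<0.
x=-1.16: |R|=0.1635
R=−1: 1+2/3x = −1+1/3x ⇒ -1/3x=2 ⇒ x=2/(-1/3)=-6.0000
Confirm numerically:
  x=-4.826: |R|=0.84999 <1
  x=-3.491: |R|=0.61346 <1
  x=-2.545: |R|=0.37692 <1
  x=-6.419: |R|=1.04448 >1
  x=-6.144: |R|=1.01575 >1
Interval (-6.0000, 0).

z* = -6.0000.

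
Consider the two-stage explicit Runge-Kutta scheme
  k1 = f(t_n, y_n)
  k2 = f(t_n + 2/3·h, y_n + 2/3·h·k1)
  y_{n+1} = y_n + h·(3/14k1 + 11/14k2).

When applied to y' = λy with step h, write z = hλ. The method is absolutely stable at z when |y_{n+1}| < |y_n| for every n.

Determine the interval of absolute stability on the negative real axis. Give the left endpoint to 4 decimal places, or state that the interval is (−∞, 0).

Test eqn y'=λy, z=hλ:
  k1=λy_n ⇒ h·k1=z·y_n;  k2=λ(1+2/3z)y_n ⇒ h·k2=z(1+2/3z)y_n
  y_{n+1}/y_n = 1 + 3/14z + 11/14z(1+2/3z) = 1 + z + 11/21z²
  R(z) = 1 + z + 11/21z².

Find x<0 with |R(x)|<1.
x=-0.65: |R|=0.5713
R=1: x+11/21x²=0 ⇒ x=−21/11=-1.9091; min R=1−1/(4·11/21)=0.5227>−1
Confirm numerically:
  x=-0.999: |R|=0.52376 <1
  x=-0.949: |R|=0.52274 <1
  x=-0.903: |R|=0.52412 <1
  x=-0.830: |R|=0.53085 <1
  x=-2.412: |R|=1.63539 >1
  x=-2.311: |R|=1.48652 >1
  x=-2.228: |R|=1.37218 >1
So |R|<1 on (-1.9091, 0).

(-1.9091, 0).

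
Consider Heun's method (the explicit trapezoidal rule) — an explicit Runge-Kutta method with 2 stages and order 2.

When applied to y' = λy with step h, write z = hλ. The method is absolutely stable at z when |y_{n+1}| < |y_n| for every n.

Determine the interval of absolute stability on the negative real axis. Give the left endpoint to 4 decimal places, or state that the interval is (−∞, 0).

(-2.0000, 0).

On y'=λy, z=hλ:
  order 2, 2-stage ⇒ R(z)=1+z+z^2/2
  (e.g. R(-1.6)=0.68000, |R|=0.68000)

Solve |R(x)|<1 on ℝ⁻.
x=-1.6: |R|=0.6800
|R(-1.49)|=0.6200 |R(-1.46)|=0.6058 |R(-1.16)|=0.5128
Bisect:
  x_lo=-2.7575 |R|=2.0443  x_hi=-0.3059 |R|=0.7409
  mid=-1.53169 |R|=0.64135 →hi
  mid=-2.14457 |R|=1.15502 →lo
  mid=-1.83813 |R|=0.85123 →hi
  mid=-1.99135 |R|=0.99139 →hi
  mid=-2.06796 |R|=1.07027 →lo
  mid=-2.02966 |R|=1.03010 →lo
  mid=-2.01050 |R|=1.01056 →lo
  mid=-2.00093 |R|=1.00093 →lo
  mid=-1.99614 |R|=0.99615 →hi
  mid=-1.99853 |R|=0.99853 →hi
  ...
  [-2.00003,-1.99988] ⇒ x*=-2.0000
Interval (-2.0000, 0).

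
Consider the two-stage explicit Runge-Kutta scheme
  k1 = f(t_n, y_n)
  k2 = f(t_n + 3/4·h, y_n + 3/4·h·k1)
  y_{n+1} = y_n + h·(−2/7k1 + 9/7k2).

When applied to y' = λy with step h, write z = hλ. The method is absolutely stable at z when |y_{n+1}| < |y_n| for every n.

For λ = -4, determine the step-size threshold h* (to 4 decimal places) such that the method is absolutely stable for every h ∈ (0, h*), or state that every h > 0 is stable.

(-1.0370,0); λ=-4 ⇒ h* = (28/27)/4 = 0.2593.

Set f=λy, z=hλ:
  k1=λy_n ⇒ h·k1=z·y_n;  k2=λ(1+3/4z)y_n ⇒ h·k2=z(1+3/4z)y_n
  y_{n+1}/y_n = 1 − 2/7z + 9/7z(1+3/4z) = 1 + z + 27/28z²
  Hence R(z) = 1 + z + 27/28z².

Find x<0 with |R(x)|<1.
x=-0.31: |R|=0.7827
R=1: x+27/28x²=0 ⇒ x=−28/27=-1.0370; min R=1−1/(4·27/28)=0.7407>−1
Confirm numerically:
  x=-0.953: |R|=0.92277 <1
  x=-0.676: |R|=0.76466 <1
  x=-0.506: |R|=0.74089 <1
  x=-1.544: |R|=1.75480 >1
  x=-1.398: |R|=1.48660 >1
  x=-1.237: |R|=1.23852 >1
Interval (-1.0370, 0).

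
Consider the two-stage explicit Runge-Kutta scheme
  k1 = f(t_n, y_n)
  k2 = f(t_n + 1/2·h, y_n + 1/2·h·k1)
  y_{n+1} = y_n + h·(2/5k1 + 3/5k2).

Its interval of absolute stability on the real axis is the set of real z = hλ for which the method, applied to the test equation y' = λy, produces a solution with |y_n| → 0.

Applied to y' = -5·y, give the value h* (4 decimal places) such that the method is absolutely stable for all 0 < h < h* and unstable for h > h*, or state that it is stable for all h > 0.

(-3.3333,0); λ=-5 ⇒ h* = (10/3)/5 = 0.6667.

Test eqn y'=λy, z=hλ:
  k1=λy_n ⇒ h·k1=z·y_n;  k2=λ(1+1/2z)y_n ⇒ h·k2=z(1+1/2z)y_n
  y_{n+1}/y_n = 1 + 2/5z + 3/5z(1+1/2z) = 1 + z + 3/10z²
  R(z) = 1 + z + 3/10z².

Boundary: |R(x)|=1, x<0.
x=-1.48: |R|=0.1771
R=1: x+3/10x²=0 ⇒ x=−10/3=-3.3333; min R=1−1/(4·3/10)=0.1667>−1
Confirm numerically:
  x=-3.266: |R|=0.93403 <1
  x=-2.409: |R|=0.33198 <1
  x=-1.948: |R|=0.19041 <1
  x=-3.874: |R|=1.62836 >1
  x=-3.799: |R|=1.53072 >1
  x=-3.789: |R|=1.51796 >1
So |R|<1 on (-3.3333, 0).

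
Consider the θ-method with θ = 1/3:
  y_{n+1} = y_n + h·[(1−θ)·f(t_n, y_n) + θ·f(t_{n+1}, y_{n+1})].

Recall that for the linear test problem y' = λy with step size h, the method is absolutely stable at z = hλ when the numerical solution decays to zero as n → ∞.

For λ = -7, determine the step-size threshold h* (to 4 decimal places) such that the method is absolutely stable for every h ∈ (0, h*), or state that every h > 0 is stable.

Test eqn y'=λy, z=hλ:
  y_{n+1} = y_n + z·[2/3·y_n + 1/3·y_{n+1}] ⇒ (1 − 1/3z)y_{n+1} = (1 + 2/3z)y_n
  so R(z) = (1 + 2/3z)/(1 − 1/3z).

Solve |R(x)|<1 on ℝ⁻.
x=-1.69: |R|=0.0810
R=−1: 1+2/3x = −1+1/3x ⇒ -1/3x=2 ⇒ x=2/(-1/3)=-6.0000
Confirm numerically:
  x=-4.060: |R|=0.72521 <1
  x=-3.513: |R|=0.61815 <1
  x=-3.506: |R|=0.61666 <1
  x=-6.363: |R|=1.03877 >1
  x=-6.170: |R|=1.01854 >1
  x=-6.119: |R|=1.01305 >1
Interval (-6.0000, 0).

(-6.0000,0); λ=-7 ⇒ h* = (6)/7 = 0.8571.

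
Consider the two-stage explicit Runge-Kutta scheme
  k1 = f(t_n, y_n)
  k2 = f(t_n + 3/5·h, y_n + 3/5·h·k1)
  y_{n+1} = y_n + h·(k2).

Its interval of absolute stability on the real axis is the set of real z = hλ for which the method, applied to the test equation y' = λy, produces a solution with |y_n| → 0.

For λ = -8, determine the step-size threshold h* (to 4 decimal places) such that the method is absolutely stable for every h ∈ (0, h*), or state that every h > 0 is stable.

On y'=λy, z=hλ:
  k1=λy_n ⇒ h·k1=z·y_n;  k2=λ(1+3/5z)y_n ⇒ h·k2=z(1+3/5z)y_n
  y_{n+1}/y_n = 1 + z(1+3/5z) = 1 + z + 3/5z²
  R(z) = 1 + z + 3/5z².

Boundary: |R(x)|=1, x<0.
x=-0.69: |R|=0.5957
R=1: x+3/5x²=0 ⇒ x=−5/3=-1.6667; min R=1−1/(4·3/5)=0.5833>−1
Confirm numerically:
  x=-1.580: |R|=0.91784 <1
  x=-0.958: |R|=0.59266 <1
  x=-0.844: |R|=0.58340 <1
  x=-0.815: |R|=0.58353 <1
  x=-1.810: |R|=1.15566 >1
  x=-1.805: |R|=1.14981 >1
So |R|<1 on (-1.6667, 0).

(-1.6667,0); λ=-8 ⇒ h* = (5/3)/8 = 0.2083.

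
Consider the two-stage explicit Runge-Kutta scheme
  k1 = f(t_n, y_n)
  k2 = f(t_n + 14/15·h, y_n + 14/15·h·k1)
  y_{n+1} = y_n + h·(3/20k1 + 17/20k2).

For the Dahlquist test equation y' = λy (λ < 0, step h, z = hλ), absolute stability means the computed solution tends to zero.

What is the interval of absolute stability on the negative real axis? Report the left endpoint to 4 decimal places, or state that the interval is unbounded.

Set f=λy, z=hλ:
  k1=λy_n ⇒ h·k1=z·y_n;  k2=λ(1+14/15z)y_n ⇒ h·k2=z(1+14/15z)y_n
  y_{n+1}/y_n = 1 + 3/20z + 17/20z(1+14/15z) = 1 + z + 119/150z²
  so R(z) = 1 + z + 119/150z².

Solve |R(x)|<1 on ℝ⁻.
x=-0.45: |R|=0.7107
R=1: x+119/150x²=0 ⇒ x=−150/119=-1.2605; min R=1−1/(4·119/150)=0.6849>−1
Confirm numerically:
  x=-1.186: |R|=0.92990 <1
  x=-1.093: |R|=0.85475 <1
  x=-0.818: |R|=0.71284 <1
  x=-0.696: |R|=0.68830 <1
  x=-1.649: |R|=1.50823 >1
  x=-1.309: |R|=1.05036 >1
  x=-1.287: |R|=1.02705 >1
Stable set (-1.2605, 0).

(-1.2605, 0).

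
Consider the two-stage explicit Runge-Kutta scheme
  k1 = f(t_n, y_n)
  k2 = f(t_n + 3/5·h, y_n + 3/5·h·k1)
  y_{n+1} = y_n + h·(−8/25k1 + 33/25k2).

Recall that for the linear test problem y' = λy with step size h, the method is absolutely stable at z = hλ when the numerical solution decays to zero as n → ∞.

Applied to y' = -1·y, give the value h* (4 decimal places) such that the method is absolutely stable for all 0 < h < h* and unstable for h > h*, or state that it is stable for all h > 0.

Test eqn y'=λy, z=hλ:
  k1=λy_n ⇒ h·k1=z·y_n;  k2=λ(1+3/5z)y_n ⇒ h·k2=z(1+3/5z)y_n
  y_{n+1}/y_n = 1 − 8/25z + 33/25z(1+3/5z) = 1 + z + 99/125z²
  R(z) = 1 + z + 99/125z².

Need |R(x)|<1, x<0.
x=-0.6: |R|=0.6851
R=1: x+99/125x²=0 ⇒ x=−125/99=-1.2626; min R=1−1/(4·99/125)=0.6843>−1
Confirm numerically:
  x=-1.183: |R|=0.92540 <1
  x=-0.830: |R|=0.71561 <1
  x=-0.515: |R|=0.69506 <1
  x=-1.862: |R|=1.88390 >1
  x=-1.427: |R|=1.18577 >1
Stable set (-1.2626, 0).

(-1.2626,0); λ=-1 ⇒ h* = (125/99)/1 = 1.2626.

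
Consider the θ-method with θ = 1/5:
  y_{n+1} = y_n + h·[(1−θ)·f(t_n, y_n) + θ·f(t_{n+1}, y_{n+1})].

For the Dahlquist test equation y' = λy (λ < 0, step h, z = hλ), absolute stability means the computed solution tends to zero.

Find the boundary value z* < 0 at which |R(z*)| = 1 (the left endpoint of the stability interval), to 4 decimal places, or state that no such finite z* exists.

z* = -3.3333.

Test eqn y'=λy, z=hλ:
  y_{n+1} = y_n + z·[4/5·y_n + 1/5·y_{n+1}] ⇒ (1 − 1/5z)y_{n+1} = (1 + 4/5z)y_n
  so R(z) = (1 + 4/5z)/(1 − 1/5z).

Find x<0 with |R(x)|<1.
x=-1.49: |R|=0.1479
R=−1: 1+4/5x = −1+1/5x ⇒ -3/5x=2 ⇒ x=2/(-3/5)=-3.3333
Confirm numerically:
  x=-2.416: |R|=0.62891 <1
  x=-2.120: |R|=0.48876 <1
  x=-1.567: |R|=0.19309 <1
  x=-1.376: |R|=0.07905 <1
  x=-3.664: |R|=1.11450 >1
  x=-3.564: |R|=1.08080 >1
So |R|<1 on (-3.3333, 0).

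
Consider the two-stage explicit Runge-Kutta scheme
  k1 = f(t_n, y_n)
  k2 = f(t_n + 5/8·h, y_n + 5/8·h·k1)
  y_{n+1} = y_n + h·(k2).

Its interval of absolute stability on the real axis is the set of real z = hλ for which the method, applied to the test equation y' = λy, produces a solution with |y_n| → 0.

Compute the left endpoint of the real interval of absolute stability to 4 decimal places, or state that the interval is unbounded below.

z* = -1.6000.

On y'=λy, z=hλ:
  k1=λy_n ⇒ h·k1=z·y_n;  k2=λ(1+5/8z)y_n ⇒ h·k2=z(1+5/8z)y_n
  y_{n+1}/y_n = 1 + z(1+5/8z) = 1 + z + 5/8z²
  so R(z) = 1 + z + 5/8z².

Need |R(x)|<1, x<0.
x=-1.42: |R|=0.8402
R=1: x+5/8x²=0 ⇒ x=−8/5=-1.6000; min R=1−1/(4·5/8)=0.6000>−1
Confirm numerically:
  x=-1.566: |R|=0.96672 <1
  x=-1.308: |R|=0.76129 <1
  x=-1.126: |R|=0.66642 <1
  x=-0.990: |R|=0.62256 <1
  x=-1.848: |R|=1.28644 >1
  x=-1.708: |R|=1.11529 >1
Interval (-1.6000, 0).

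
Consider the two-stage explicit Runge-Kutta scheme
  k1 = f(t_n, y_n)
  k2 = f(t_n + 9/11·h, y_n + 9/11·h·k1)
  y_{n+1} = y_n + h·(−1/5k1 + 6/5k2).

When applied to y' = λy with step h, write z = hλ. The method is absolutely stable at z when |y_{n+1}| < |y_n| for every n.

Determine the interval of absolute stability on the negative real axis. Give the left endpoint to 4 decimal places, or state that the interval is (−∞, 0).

(-1.0185, 0).

Set f=λy, z=hλ:
  k1=λy_n ⇒ h·k1=z·y_n;  k2=λ(1+9/11z)y_n ⇒ h·k2=z(1+9/11z)y_n
  y_{n+1}/y_n = 1 − 1/5z + 6/5z(1+9/11z) = 1 + z + 54/55z²
  Hence R(z) = 1 + z + 54/55z².

Boundary: |R(x)|=1, x<0.
x=-1.61: |R|=1.9350
R=1: x+54/55x²=0 ⇒ x=−55/54=-1.0185; min R=1−1/(4·54/55)=0.7454>−1
Confirm numerically:
  x=-0.943: |R|=0.93008 <1
  x=-0.672: |R|=0.77137 <1
  x=-0.509: |R|=0.74537 <1
  x=-1.498: |R|=1.70520 >1
  x=-1.448: |R|=1.61058 >1
  x=-1.212: |R|=1.23024 >1
Stable set (-1.0185, 0).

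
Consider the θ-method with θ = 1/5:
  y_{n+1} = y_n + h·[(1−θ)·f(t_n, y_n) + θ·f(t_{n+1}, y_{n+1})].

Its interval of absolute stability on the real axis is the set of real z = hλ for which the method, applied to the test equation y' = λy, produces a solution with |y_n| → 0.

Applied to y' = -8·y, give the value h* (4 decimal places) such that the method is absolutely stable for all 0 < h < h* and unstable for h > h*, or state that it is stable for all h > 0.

On y'=λy, z=hλ:
  y_{n+1} = y_n + z·[4/5·y_n + 1/5·y_{n+1}] ⇒ (1 − 1/5z)y_{n+1} = (1 + 4/5z)y_n
  ⇒ R(z) = (1 + 4/5z)/(1 − 1/5z).

Solve |R(x)|<1 on ℝ⁻.
x=-0.96: |R|=0.1946
R=−1: 1+4/5x = −1+1/5x ⇒ -3/5x=2 ⇒ x=2/(-3/5)=-3.3333
Confirm numerically:
  x=-3.263: |R|=0.97446 <1
  x=-2.648: |R|=0.73117 <1
  x=-1.645: |R|=0.23777 <1
  x=-3.834: |R|=1.17002 >1
  x=-3.681: |R|=1.12015 >1
  x=-3.546: |R|=1.07465 >1
Stable set (-3.3333, 0).

(-3.3333,0); λ=-8 ⇒ h* = (10/3)/8 = 0.4167.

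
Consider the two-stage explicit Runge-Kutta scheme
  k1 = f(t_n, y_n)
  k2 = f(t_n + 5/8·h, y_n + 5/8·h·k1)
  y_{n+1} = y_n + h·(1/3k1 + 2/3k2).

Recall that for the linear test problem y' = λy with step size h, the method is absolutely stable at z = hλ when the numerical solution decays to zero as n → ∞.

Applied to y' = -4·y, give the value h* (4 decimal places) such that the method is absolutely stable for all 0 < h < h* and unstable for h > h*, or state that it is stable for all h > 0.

On y'=λy, z=hλ:
  k1=λy_n ⇒ h·k1=z·y_n;  k2=λ(1+5/8z)y_n ⇒ h·k2=z(1+5/8z)y_n
  y_{n+1}/y_n = 1 + 1/3z + 2/3z(1+5/8z) = 1 + z + 5/12z²
  R(z) = 1 + z + 5/12z².

Boundary: |R(x)|=1, x<0.
x=-1.15: |R|=0.4010
R=1: x+5/12x²=0 ⇒ x=−12/5=-2.4000; min R=1−1/(4·5/12)=0.4000>−1
Confirm numerically:
  x=-2.252: |R|=0.86113 <1
  x=-2.152: |R|=0.77763 <1
  x=-1.951: |R|=0.63500 <1
  x=-1.372: |R|=0.41233 <1
  x=-2.970: |R|=1.70538 >1
  x=-2.766: |R|=1.42182 >1
  x=-2.757: |R|=1.41010 >1
Interval (-2.4000, 0).

(-2.4000,0); λ=-4 ⇒ h* = (12/5)/4 = 0.6000.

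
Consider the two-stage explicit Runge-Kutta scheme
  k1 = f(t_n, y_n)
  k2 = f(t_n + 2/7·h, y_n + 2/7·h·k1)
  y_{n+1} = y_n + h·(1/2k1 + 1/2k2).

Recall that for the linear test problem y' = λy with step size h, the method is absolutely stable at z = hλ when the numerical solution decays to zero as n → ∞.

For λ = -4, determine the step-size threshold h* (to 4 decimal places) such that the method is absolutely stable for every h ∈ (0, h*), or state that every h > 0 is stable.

With y'=λy (z=hλ):
  k1=λy_n ⇒ h·k1=z·y_n;  k2=λ(1+2/7z)y_n ⇒ h·k2=z(1+2/7z)y_n
  y_{n+1}/y_n = 1 + 1/2z + 1/2z(1+2/7z) = 1 + z + 1/7z²
  R(z) = 1 + z + 1/7z².

Find x<0 with |R(x)|<1.
x=-0.4: |R|=0.6229
R=1: x+1/7x²=0 ⇒ x=−7=-7.0000; min R=1−1/(4·1/7)=-0.7500>−1
Confirm numerically:
  x=-6.517: |R|=0.55033 <1
  x=-6.499: |R|=0.53486 <1
  x=-4.608: |R|=0.57462 <1
  x=-7.583: |R|=1.63156 >1
  x=-7.410: |R|=1.43401 >1
  x=-7.125: |R|=1.12723 >1
Stable set (-7.0000, 0).

(-7.0000,0); λ=-4 ⇒ h* = (7)/4 = 1.7500.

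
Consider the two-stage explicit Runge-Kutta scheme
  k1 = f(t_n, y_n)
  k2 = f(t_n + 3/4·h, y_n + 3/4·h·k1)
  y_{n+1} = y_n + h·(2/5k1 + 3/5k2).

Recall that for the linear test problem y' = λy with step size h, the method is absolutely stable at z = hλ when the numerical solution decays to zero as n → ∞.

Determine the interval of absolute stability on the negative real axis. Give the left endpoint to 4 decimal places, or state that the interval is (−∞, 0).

Set f=λy, z=hλ:
  k1=λy_n ⇒ h·k1=z·y_n;  k2=λ(1+3/4z)y_n ⇒ h·k2=z(1+3/4z)y_n
  y_{n+1}/y_n = 1 + 2/5z + 3/5z(1+3/4z) = 1 + z + 9/20z²
  R(z) = 1 + z + 9/20z².

Boundary: |R(x)|=1, x<0.
x=-1.8: |R|=0.6580
R=1: x+9/20x²=0 ⇒ x=−20/9=-2.2222; min R=1−1/(4·9/20)=0.4444>−1
Confirm numerically:
  x=-1.749: |R|=0.62755 <1
  x=-1.052: |R|=0.44602 <1
  x=-1.042: |R|=0.44659 <1
  x=-0.917: |R|=0.46140 <1
  x=-2.687: |R|=1.56199 >1
  x=-2.387: |R|=1.17700 >1
  x=-2.258: |R|=1.03635 >1
Stable set (-2.2222, 0).

z∈(-2.2222,0).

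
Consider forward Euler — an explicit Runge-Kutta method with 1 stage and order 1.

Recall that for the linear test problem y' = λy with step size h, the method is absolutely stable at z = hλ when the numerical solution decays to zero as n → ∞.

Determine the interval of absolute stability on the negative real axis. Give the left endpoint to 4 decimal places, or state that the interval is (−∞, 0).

With y'=λy (z=hλ):
  order 1, 1-stage ⇒ R(z)=1+z
  (e.g. R(-0.44)=0.56000, |R|=0.56000)

Boundary: |R(x)|=1, x<0.
x=-0.44: |R|=0.5600
|R(-2.36)|=1.3600 |R(-2.13)|=1.1300 |R(-1.11)|=0.1100
Bisect:
  x_lo=-2.8262 |R|=1.8262  x_hi=-0.2132 |R|=0.7868
  mid=-1.51969 |R|=0.51969 →hi
  mid=-2.17293 |R|=1.17293 →lo
  mid=-1.84631 |R|=0.84631 →hi
  mid=-2.00962 |R|=1.00962 →lo
  mid=-1.92797 |R|=0.92797 →hi
  mid=-1.96879 |R|=0.96879 →hi
  mid=-1.98921 |R|=0.98921 →hi
  mid=-1.99942 |R|=0.99942 →hi
  mid=-2.00452 |R|=1.00452 →lo
  mid=-2.00197 |R|=1.00197 →lo
  ...
  [-2.00005,-1.99989] ⇒ x*=-2.0000
Interval (-2.0000, 0).

z∈(-2.0000,0).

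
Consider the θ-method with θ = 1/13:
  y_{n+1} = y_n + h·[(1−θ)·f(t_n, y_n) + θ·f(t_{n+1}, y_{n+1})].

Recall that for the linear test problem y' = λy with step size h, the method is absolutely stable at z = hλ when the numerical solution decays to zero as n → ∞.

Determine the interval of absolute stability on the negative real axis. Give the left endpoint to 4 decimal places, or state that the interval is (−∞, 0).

Set f=λy, z=hλ:
  y_{n+1} = y_n + z·[12/13·y_n + 1/13·y_{n+1}] ⇒ (1 − 1/13z)y_{n+1} = (1 + 12/13z)y_n
  R(z) = (1 + 12/13z)/(1 − 1/13z).

Find x<0 with |R(x)|<1.
x=-1.43: |R|=0.2883
R=−1: 1+12/13x = −1+1/13x ⇒ -11/13x=2 ⇒ x=2/(-11/13)=-2.3636
Confirm numerically:
  x=-1.986: |R|=0.72281 <1
  x=-1.847: |R|=0.61723 <1
  x=-1.595: |R|=0.42069 <1
  x=-2.946: |R|=1.40173 >1
  x=-2.529: |R|=1.11714 >1
  x=-2.478: |R|=1.08128 >1
So |R|<1 on (-2.3636, 0).

z∈(-2.3636,0).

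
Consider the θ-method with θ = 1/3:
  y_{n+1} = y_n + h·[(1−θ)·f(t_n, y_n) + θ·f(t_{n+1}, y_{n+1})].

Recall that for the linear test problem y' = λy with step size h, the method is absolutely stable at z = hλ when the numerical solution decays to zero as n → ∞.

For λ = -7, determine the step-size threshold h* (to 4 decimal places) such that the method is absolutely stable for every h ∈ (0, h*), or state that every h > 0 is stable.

On y'=λy, z=hλ:
  y_{n+1} = y_n + z·[2/3·y_n + 1/3·y_{n+1}] ⇒ (1 − 1/3z)y_{n+1} = (1 + 2/3z)y_n
  so R(z) = (1 + 2/3z)/(1 − 1/3z).

Boundary: |R(x)|=1, x<0.
x=-0.62: |R|=0.4862
R=−1: 1+2/3x = −1+1/3x ⇒ -1/3x=2 ⇒ x=2/(-1/3)=-6.0000
Confirm numerically:
  x=-5.706: |R|=0.96623 <1
  x=-5.513: |R|=0.94279 <1
  x=-4.946: |R|=0.86735 <1
  x=-2.825: |R|=0.45494 <1
  x=-6.573: |R|=1.05986 >1
  x=-6.536: |R|=1.05621 >1
  x=-6.276: |R|=1.02975 >1
Stable set (-6.0000, 0).

(-6.0000,0); λ=-7 ⇒ h* = (6)/7 = 0.8571.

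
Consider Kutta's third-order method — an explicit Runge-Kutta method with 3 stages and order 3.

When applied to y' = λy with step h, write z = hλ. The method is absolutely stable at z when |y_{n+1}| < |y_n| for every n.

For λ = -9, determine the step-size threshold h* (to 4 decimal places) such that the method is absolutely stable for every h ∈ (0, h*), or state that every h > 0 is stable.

Test eqn y'=λy, z=hλ:
  order 3, 3-stage ⇒ R(z)=1+z+z^2/2+z^3/6
  (e.g. R(-0.99)=0.33833, |R|=0.33833)

Find x<0 with |R(x)|<1.
x=-0.99: |R|=0.3383
|R(-2.29)|=0.6694 |R(-2.11)|=0.4496 |R(-1.75)|=0.1120
Bisect:
  x_lo=-3.3464 |R|=2.9928  x_hi=-0.1039 |R|=0.9013
  mid=-1.72512 |R|=0.09277 →hi
  mid=-2.53574 |R|=1.03821 →lo
  mid=-2.13043 |R|=0.47264 →hi
  mid=-2.33308 |R|=0.72805 →hi
  mid=-2.43441 |R|=0.87577 →hi
  mid=-2.48508 |R|=0.95508 →hi
  mid=-2.51041 |R|=0.99616 →hi
  mid=-2.52308 |R|=1.01707 →lo
  ...
  [-2.51278,-2.51259] ⇒ x*=-2.5127
Stable set (-2.5127, 0).

(-2.5127,0); λ=-9 ⇒ h* = 0.2792.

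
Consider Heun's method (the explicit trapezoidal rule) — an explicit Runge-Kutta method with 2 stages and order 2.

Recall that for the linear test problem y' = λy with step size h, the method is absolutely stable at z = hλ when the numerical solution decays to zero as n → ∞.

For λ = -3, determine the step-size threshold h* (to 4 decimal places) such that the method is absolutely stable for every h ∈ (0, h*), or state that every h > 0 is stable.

Set f=λy, z=hλ:
  order 2, 2-stage ⇒ R(z)=1+z+z^2/2
  (e.g. R(-0.82)=0.51620, |R|=0.51620)

Find x<0 with |R(x)|<1.
x=-0.82: |R|=0.5162
|R(-1.96)|=0.9608 |R(-1.6)|=0.6800 |R(-1.27)|=0.5364
Bisect:
  x_lo=-2.4342 |R|=1.5284  x_hi=-0.3360 |R|=0.7204
  mid=-1.38508 |R|=0.57414 →hi
  mid=-1.90961 |R|=0.91370 →hi
  mid=-2.17188 |R|=1.18665 →lo
  mid=-2.04075 |R|=1.04158 →lo
  mid=-1.97518 |R|=0.97549 →hi
  mid=-2.00797 |R|=1.00800 →lo
  mid=-1.99157 |R|=0.99161 →hi
  mid=-1.99977 |R|=0.99977 →hi
  ...
  [-2.00003,-1.99990] ⇒ x*=-2.0000
Stable set (-2.0000, 0).

(-2.0000,0); λ=-3 ⇒ h* = 0.6667.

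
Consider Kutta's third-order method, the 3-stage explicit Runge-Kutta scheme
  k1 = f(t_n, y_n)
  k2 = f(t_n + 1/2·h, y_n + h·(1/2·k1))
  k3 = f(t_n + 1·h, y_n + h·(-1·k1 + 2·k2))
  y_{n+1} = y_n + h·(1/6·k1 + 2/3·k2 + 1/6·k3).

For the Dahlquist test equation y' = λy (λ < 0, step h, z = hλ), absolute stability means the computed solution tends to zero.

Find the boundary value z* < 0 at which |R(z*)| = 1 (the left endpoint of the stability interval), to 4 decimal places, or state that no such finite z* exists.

z* = -2.5127.

With y'=λy (z=hλ):
  order 3, 3-stage ⇒ R(z)=1+z+z^2/2+z^3/6
  (e.g. R(-1)=0.33333, |R|=0.33333)

Solve |R(x)|<1 on ℝ⁻.
x=-1: |R|=0.3333
|R(-2.73)|=1.3946 |R(-2.3)|=0.6828 |R(-1.19)|=0.2372
Bisect:
  x_lo=-2.9878 |R|=1.9697  x_hi=-0.3727 |R|=0.6881
  mid=-1.68027 |R|=0.05927 →hi
  mid=-2.33405 |R|=0.72939 →hi
  mid=-2.66094 |R|=1.26082 →lo
  mid=-2.49750 |R|=0.97510 →hi
  mid=-2.57922 |R|=1.11269 →lo
  mid=-2.53836 |R|=1.04261 →lo
  mid=-2.51793 |R|=1.00854 →lo
  mid=-2.50771 |R|=0.99174 →hi
  mid=-2.51282 |R|=1.00012 →lo
  mid=-2.51026 |R|=0.99593 →hi
  ...
  [-2.51282,-2.51266] ⇒ x*=-2.5127
Stable set (-2.5127, 0).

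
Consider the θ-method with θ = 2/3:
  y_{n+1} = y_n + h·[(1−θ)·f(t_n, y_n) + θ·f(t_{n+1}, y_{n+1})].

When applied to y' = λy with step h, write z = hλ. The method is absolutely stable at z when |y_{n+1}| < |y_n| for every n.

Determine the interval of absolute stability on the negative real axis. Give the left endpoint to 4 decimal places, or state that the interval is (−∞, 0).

unbounded; (−∞, 0).

Set f=λy, z=hλ:
  y_{n+1} = y_n + z·[1/3·y_n + 2/3·y_{n+1}] ⇒ (1 − 2/3z)y_{n+1} = (1 + 1/3z)y_n
  Hence R(z) = (1 + 1/3z)/(1 − 2/3z).

Need |R(x)|<1, x<0.
x=-0.93: |R|=0.4259
x=-2: |R|=0.1429
x=-10: |R|=0.3043
x=-100: |R|=0.4778
θ=2/3≥1/2 ⇒ |1+1/3x|<|1−2/3x| ∀x<0 ⇒ interval (−∞,0).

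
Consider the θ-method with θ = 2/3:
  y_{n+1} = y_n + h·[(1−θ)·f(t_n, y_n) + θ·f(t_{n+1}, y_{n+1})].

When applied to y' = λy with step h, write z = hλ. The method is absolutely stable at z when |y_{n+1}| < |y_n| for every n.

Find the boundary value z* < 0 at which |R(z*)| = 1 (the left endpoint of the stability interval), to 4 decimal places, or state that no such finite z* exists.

Test eqn y'=λy, z=hλ:
  y_{n+1} = y_n + z·[1/3·y_n + 2/3·y_{n+1}] ⇒ (1 − 2/3z)y_{n+1} = (1 + 1/3z)y_n
  ⇒ R(z) = (1 + 1/3z)/(1 − 2/3z).

Find x<0 with |R(x)|<1.
x=-0.93: |R|=0.4259
x=-2: |R|=0.1429
x=-10: |R|=0.3043
x=-100: |R|=0.4778
θ=2/3≥1/2 ⇒ |1+1/3x|<|1−2/3x| ∀x<0 ⇒ interval (−∞,0).

unbounded; (−∞, 0).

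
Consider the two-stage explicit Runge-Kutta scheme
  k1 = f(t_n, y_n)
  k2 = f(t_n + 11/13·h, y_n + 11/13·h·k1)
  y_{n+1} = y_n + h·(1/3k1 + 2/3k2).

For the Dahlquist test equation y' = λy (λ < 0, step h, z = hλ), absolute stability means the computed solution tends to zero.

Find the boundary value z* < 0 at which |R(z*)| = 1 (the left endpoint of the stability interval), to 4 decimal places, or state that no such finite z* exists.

z* = -1.7727.

On y'=λy, z=hλ:
  k1=λy_n ⇒ h·k1=z·y_n;  k2=λ(1+11/13z)y_n ⇒ h·k2=z(1+11/13z)y_n
  y_{n+1}/y_n = 1 + 1/3z + 2/3z(1+11/13z) = 1 + z + 22/39z²
  Hence R(z) = 1 + z + 22/39z².

Find x<0 with |R(x)|<1.
x=-0.89: |R|=0.5568
R=1: x+22/39x²=0 ⇒ x=−39/22=-1.7727; min R=1−1/(4·22/39)=0.5568>−1
Confirm numerically:
  x=-1.623: |R|=0.86292 <1
  x=-1.437: |R|=0.72785 <1
  x=-1.317: |R|=0.66143 <1
  x=-0.839: |R|=0.55808 <1
  x=-2.289: |R|=1.66663 >1
  x=-2.229: |R|=1.57371 >1
  x=-2.215: |R|=1.55261 >1
So |R|<1 on (-1.7727, 0).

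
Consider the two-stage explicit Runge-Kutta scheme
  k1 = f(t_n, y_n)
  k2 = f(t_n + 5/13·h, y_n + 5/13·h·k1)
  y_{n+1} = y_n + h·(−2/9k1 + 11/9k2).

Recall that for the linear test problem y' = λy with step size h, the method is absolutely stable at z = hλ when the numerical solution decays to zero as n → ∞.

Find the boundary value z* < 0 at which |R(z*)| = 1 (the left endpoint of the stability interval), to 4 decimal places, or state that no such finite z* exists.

On y'=λy, z=hλ:
  k1=λy_n ⇒ h·k1=z·y_n;  k2=λ(1+5/13z)y_n ⇒ h·k2=z(1+5/13z)y_n
  y_{n+1}/y_n = 1 − 2/9z + 11/9z(1+5/13z) = 1 + z + 55/117z²
  so R(z) = 1 + z + 55/117z².

Need |R(x)|<1, x<0.
x=-0.46: |R|=0.6395
R=1: x+55/117x²=0 ⇒ x=−117/55=-2.1273; min R=1−1/(4·55/117)=0.4682>−1
Confirm numerically:
  x=-1.868: |R|=0.77233 <1
  x=-1.485: |R|=0.55164 <1
  x=-1.430: |R|=0.53128 <1
  x=-1.385: |R|=0.51673 <1
  x=-2.605: |R|=1.58501 >1
  x=-2.318: |R|=1.20783 >1
Stable set (-2.1273, 0).

left endpoint -2.1273.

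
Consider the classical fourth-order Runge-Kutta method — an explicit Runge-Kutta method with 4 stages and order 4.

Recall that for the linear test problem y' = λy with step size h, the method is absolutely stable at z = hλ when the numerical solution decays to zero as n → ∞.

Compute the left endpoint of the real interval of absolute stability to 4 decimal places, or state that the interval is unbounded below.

z* = -2.7853.

Test eqn y'=λy, z=hλ:
  order 4, 4-stage ⇒ R(z)=1+z+z^2/2+z^3/6+z^4/24
  (e.g. R(-1.52)=0.27231, |R|=0.27231)

Find x<0 with |R(x)|<1.
x=-1.52: |R|=0.2723
|R(-2.22)|=0.4327 |R(-1.03)|=0.3652 |R(-0.63)|=0.5333
Bisect:
  x_lo=-3.3986 |R|=2.3931  x_hi=-0.1307 |R|=0.8775
  mid=-1.76465 |R|=0.28053 →hi
  mid=-2.58165 |R|=0.73394 →hi
  mid=-2.99014 |R|=1.35541 →lo
  mid=-2.78589 |R|=1.00091 →lo
  mid=-2.68377 |R|=0.85742 →hi
  mid=-2.73483 |R|=0.92655 →hi
  mid=-2.76036 |R|=0.96306 →hi
  ...
  [-2.78530,-2.78510] ⇒ x*=-2.7853
So |R|<1 on (-2.7853, 0).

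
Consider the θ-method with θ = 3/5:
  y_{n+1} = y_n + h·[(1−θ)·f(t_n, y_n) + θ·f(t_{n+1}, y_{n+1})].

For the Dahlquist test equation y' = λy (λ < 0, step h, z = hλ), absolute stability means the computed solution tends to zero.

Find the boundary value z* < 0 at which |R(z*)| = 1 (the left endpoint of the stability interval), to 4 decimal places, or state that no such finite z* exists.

Test eqn y'=λy, z=hλ:
  y_{n+1} = y_n + z·[2/5·y_n + 3/5·y_{n+1}] ⇒ (1 − 3/5z)y_{n+1} = (1 + 2/5z)y_n
  R(z) = (1 + 2/5z)/(1 − 3/5z).

Solve |R(x)|<1 on ℝ⁻.
x=-0.43: |R|=0.6582
x=-2: |R|=0.0909
x=-10: |R|=0.4286
x=-100: |R|=0.6393
θ=3/5≥1/2 ⇒ |1+2/5x|<|1−3/5x| ∀x<0 ⇒ unbounded interval.

unbounded; (−∞, 0).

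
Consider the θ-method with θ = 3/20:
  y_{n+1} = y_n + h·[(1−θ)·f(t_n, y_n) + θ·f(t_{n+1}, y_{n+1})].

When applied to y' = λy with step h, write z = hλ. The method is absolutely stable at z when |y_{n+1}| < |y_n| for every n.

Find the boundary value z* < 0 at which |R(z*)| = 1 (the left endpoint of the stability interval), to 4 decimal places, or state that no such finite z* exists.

Set f=λy, z=hλ:
  y_{n+1} = y_n + z·[17/20·y_n + 3/20·y_{n+1}] ⇒ (1 − 3/20z)y_{n+1} = (1 + 17/20z)y_n
  so R(z) = (1 + 17/20z)/(1 − 3/20z).

Need |R(x)|<1, x<0.
x=-1.33: |R|=0.1088
R=−1: 1+17/20x = −1+3/20x ⇒ -7/10x=2 ⇒ x=2/(-7/10)=-2.8571
Confirm numerically:
  x=-2.824: |R|=0.98370 <1
  x=-2.443: |R|=0.78784 <1
  x=-2.223: |R|=0.66710 <1
  x=-1.333: |R|=0.11088 <1
  x=-3.233: |R|=1.17718 >1
  x=-2.963: |R|=1.05130 >1
Stable set (-2.8571, 0).

z* = -2.8571.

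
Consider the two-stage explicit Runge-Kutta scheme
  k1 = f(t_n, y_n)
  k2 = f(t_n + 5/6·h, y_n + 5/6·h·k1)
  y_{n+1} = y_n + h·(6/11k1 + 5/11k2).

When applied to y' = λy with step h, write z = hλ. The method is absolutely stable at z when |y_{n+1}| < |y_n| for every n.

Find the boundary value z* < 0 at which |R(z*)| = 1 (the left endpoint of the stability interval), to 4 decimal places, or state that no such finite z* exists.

left endpoint -2.6400.

With y'=λy (z=hλ):
  k1=λy_n ⇒ h·k1=z·y_n;  k2=λ(1+5/6z)y_n ⇒ h·k2=z(1+5/6z)y_n
  y_{n+1}/y_n = 1 + 6/11z + 5/11z(1+5/6z) = 1 + z + 25/66z²
  so R(z) = 1 + z + 25/66z².

Solve |R(x)|<1 on ℝ⁻.
x=-0.34: |R|=0.7038
R=1: x+25/66x²=0 ⇒ x=−66/25=-2.6400; min R=1−1/(4·25/66)=0.3400>−1
Confirm numerically:
  x=-2.013: |R|=0.52191 <1
  x=-1.211: |R|=0.34450 <1
  x=-1.135: |R|=0.35296 <1
  x=-3.095: |R|=1.53342 >1
  x=-2.753: |R|=1.11784 >1
So |R|<1 on (-2.6400, 0).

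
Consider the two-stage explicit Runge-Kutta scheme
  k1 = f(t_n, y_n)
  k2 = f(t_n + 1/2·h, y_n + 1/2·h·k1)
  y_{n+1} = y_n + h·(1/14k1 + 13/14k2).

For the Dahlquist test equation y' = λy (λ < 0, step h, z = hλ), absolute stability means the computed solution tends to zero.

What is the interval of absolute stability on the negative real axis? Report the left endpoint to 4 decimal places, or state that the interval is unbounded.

Test eqn y'=λy, z=hλ:
  k1=λy_n ⇒ h·k1=z·y_n;  k2=λ(1+1/2z)y_n ⇒ h·k2=z(1+1/2z)y_n
  y_{n+1}/y_n = 1 + 1/14z + 13/14z(1+1/2z) = 1 + z + 13/28z²
  ⇒ R(z) = 1 + z + 13/28z².

Find x<0 with |R(x)|<1.
x=-1.29: |R|=0.4826
R=1: x+13/28x²=0 ⇒ x=−28/13=-2.1538; min R=1−1/(4·13/28)=0.4615>−1
Confirm numerically:
  x=-2.022: |R|=0.87622 <1
  x=-1.908: |R|=0.78222 <1
  x=-0.864: |R|=0.48259 <1
  x=-2.630: |R|=1.58142 >1
  x=-2.389: |R|=1.26083 >1
  x=-2.186: |R|=1.03263 >1
Interval (-2.1538, 0).

(-2.1538, 0).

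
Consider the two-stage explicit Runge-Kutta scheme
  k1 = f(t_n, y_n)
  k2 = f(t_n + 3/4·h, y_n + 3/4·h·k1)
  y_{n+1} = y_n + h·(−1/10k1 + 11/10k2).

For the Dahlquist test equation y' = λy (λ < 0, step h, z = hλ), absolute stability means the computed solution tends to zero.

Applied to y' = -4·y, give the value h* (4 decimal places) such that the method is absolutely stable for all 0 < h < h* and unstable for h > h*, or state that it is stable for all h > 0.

(-1.2121,0); λ=-4 ⇒ h* = (40/33)/4 = 0.3030.

Set f=λy, z=hλ:
  k1=λy_n ⇒ h·k1=z·y_n;  k2=λ(1+3/4z)y_n ⇒ h·k2=z(1+3/4z)y_n
  y_{n+1}/y_n = 1 − 1/10z + 11/10z(1+3/4z) = 1 + z + 33/40z²
  R(z) = 1 + z + 33/40z².

Solve |R(x)|<1 on ℝ⁻.
x=-0.66: |R|=0.6994
R=1: x+33/40x²=0 ⇒ x=−40/33=-1.2121; min R=1−1/(4·33/40)=0.6970>−1
Confirm numerically:
  x=-1.035: |R|=0.84876 <1
  x=-0.778: |R|=0.72136 <1
  x=-0.490: |R|=0.70808 <1
  x=-1.761: |R|=1.79742 >1
  x=-1.663: |R|=1.61859 >1
  x=-1.602: |R|=1.51528 >1
Interval (-1.2121, 0).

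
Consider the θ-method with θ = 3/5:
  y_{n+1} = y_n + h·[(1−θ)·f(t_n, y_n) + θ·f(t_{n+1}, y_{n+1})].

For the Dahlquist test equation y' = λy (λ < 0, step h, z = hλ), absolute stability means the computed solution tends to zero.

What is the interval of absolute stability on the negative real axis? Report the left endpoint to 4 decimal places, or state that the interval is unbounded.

unbounded; (−∞, 0).

On y'=λy, z=hλ:
  y_{n+1} = y_n + z·[2/5·y_n + 3/5·y_{n+1}] ⇒ (1 − 3/5z)y_{n+1} = (1 + 2/5z)y_n
  R(z) = (1 + 2/5z)/(1 − 3/5z).

Boundary: |R(x)|=1, x<0.
x=-1.75: |R|=0.1463
x=-2: |R|=0.0909
x=-10: |R|=0.4286
x=-100: |R|=0.6393
θ=3/5≥1/2 ⇒ |1+2/5x|<|1−3/5x| ∀x<0 ⇒ stable on all of ℝ⁻.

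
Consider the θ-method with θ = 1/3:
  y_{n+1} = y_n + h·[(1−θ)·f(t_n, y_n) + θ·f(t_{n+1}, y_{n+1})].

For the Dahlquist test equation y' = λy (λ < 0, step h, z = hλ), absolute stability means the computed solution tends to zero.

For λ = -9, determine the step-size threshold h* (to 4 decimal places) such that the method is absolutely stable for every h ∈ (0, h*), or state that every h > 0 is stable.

(-6.0000,0); λ=-9 ⇒ h* = (6)/9 = 0.6667.

On y'=λy, z=hλ:
  y_{n+1} = y_n + z·[2/3·y_n + 1/3·y_{n+1}] ⇒ (1 − 1/3z)y_{n+1} = (1 + 2/3z)y_n
  ⇒ R(z) = (1 + 2/3z)/(1 − 1/3z).

Solve |R(x)|<1 on ℝ⁻.
x=-0.5: |R|=0.5714
R=−1: 1+2/3x = −1+1/3x ⇒ -1/3x=2 ⇒ x=2/(-1/3)=-6.0000
Confirm numerically:
  x=-5.368: |R|=0.92447 <1
  x=-4.583: |R|=0.81313 <1
  x=-4.311: |R|=0.76898 <1
  x=-4.093: |R|=0.73114 <1
  x=-6.453: |R|=1.04792 >1
  x=-6.124: |R|=1.01359 >1
So |R|<1 on (-6.0000, 0).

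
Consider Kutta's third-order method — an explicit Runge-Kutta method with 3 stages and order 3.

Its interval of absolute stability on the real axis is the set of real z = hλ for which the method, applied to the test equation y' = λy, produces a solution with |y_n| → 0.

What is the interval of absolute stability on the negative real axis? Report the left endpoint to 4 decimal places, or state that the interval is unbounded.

z∈(-2.5127,0).

On y'=λy, z=hλ:
  order 3, 3-stage ⇒ R(z)=1+z+z^2/2+z^3/6
  (e.g. R(-1.32)=0.16787, |R|=0.16787)

Solve |R(x)|<1 on ℝ⁻.
x=-1.32: |R|=0.1679
|R(-0.81)|=0.4295 |R(-0.75)|=0.4609 |R(-0.69)|=0.4933
Bisect:
  x_lo=-3.3407 |R|=2.9743  x_hi=-0.0767 |R|=0.9262
  mid=-1.70868 |R|=0.08032 →hi
  mid=-2.52467 |R|=1.01972 →lo
  mid=-2.11667 |R|=0.45708 →hi
  mid=-2.32067 |R|=0.71092 →hi
  mid=-2.42267 |R|=0.85792 →hi
  mid=-2.47367 |R|=0.93690 →hi
  mid=-2.49917 |R|=0.97782 →hi
  mid=-2.51192 |R|=0.99865 →hi
  ...
  [-2.51292,-2.51272] ⇒ x*=-2.5127
Stable set (-2.5127, 0).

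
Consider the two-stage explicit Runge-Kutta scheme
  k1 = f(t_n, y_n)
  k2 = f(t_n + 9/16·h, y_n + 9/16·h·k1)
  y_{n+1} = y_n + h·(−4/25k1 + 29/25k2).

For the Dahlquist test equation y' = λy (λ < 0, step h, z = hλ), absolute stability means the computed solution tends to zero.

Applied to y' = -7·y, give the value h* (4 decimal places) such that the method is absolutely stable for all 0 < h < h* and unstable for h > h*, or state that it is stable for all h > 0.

(-1.5326,0); λ=-7 ⇒ h* = (400/261)/7 = 0.2189.

With y'=λy (z=hλ):
  k1=λy_n ⇒ h·k1=z·y_n;  k2=λ(1+9/16z)y_n ⇒ h·k2=z(1+9/16z)y_n
  y_{n+1}/y_n = 1 − 4/25z + 29/25z(1+9/16z) = 1 + z + 261/400z²
  ⇒ R(z) = 1 + z + 261/400z².

Solve |R(x)|<1 on ℝ⁻.
x=-0.89: |R|=0.6268
R=1: x+261/400x²=0 ⇒ x=−400/261=-1.5326; min R=1−1/(4·261/400)=0.6169>−1
Confirm numerically:
  x=-1.087: |R|=0.68397 <1
  x=-1.013: |R|=0.65658 <1
  x=-0.742: |R|=0.61724 <1
  x=-0.667: |R|=0.62329 <1
  x=-1.905: |R|=1.46294 >1
  x=-1.866: |R|=1.40598 >1
So |R|<1 on (-1.5326, 0).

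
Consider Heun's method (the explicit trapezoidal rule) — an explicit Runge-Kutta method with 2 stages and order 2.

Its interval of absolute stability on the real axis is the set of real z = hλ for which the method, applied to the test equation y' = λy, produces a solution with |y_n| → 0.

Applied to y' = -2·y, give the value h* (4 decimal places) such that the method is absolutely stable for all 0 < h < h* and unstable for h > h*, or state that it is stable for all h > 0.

(-2.0000,0); λ=-2 ⇒ h* = 1.0000.

Test eqn y'=λy, z=hλ:
  order 2, 2-stage ⇒ R(z)=1+z+z^2/2
  (e.g. R(-0.95)=0.50125, |R|=0.50125)

Solve |R(x)|<1 on ℝ⁻.
x=-0.95: |R|=0.5012
|R(-2.07)|=1.0724 |R(-1.79)|=0.8121 |R(-1.1)|=0.5050
Bisect:
  x_lo=-2.7314 |R|=1.9989  x_hi=-0.2211 |R|=0.8033
  mid=-1.47629 |R|=0.61343 →hi
  mid=-2.10386 |R|=1.10925 →lo
  mid=-1.79007 |R|=0.81211 →hi
  mid=-1.94697 |R|=0.94837 →hi
  mid=-2.02541 |R|=1.02574 →lo
  mid=-1.98619 |R|=0.98629 →hi
  mid=-2.00580 |R|=1.00582 →lo
  ...
  [-2.00013,-1.99998] ⇒ x*=-2.0000
So |R|<1 on (-2.0000, 0).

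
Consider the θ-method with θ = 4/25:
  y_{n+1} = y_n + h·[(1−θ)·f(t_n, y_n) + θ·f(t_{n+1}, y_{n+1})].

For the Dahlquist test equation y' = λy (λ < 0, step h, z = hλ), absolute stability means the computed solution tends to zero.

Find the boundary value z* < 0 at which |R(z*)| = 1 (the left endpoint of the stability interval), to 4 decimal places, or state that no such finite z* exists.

z* = -2.9412.

Set f=λy, z=hλ:
  y_{n+1} = y_n + z·[21/25·y_n + 4/25·y_{n+1}] ⇒ (1 − 4/25z)y_{n+1} = (1 + 21/25z)y_n
  R(z) = (1 + 21/25z)/(1 − 4/25z).

Need |R(x)|<1, x<0.
x=-0.82: |R|=0.2751
R=−1: 1+21/25x = −1+4/25x ⇒ -17/25x=2 ⇒ x=2/(-17/25)=-2.9412
Confirm numerically:
  x=-2.232: |R|=0.64466 <1
  x=-1.678: |R|=0.32284 <1
  x=-1.260: |R|=0.04860 <1
  x=-3.384: |R|=1.19535 >1
  x=-3.124: |R|=1.08289 >1
  x=-3.112: |R|=1.07755 >1
Stable set (-2.9412, 0).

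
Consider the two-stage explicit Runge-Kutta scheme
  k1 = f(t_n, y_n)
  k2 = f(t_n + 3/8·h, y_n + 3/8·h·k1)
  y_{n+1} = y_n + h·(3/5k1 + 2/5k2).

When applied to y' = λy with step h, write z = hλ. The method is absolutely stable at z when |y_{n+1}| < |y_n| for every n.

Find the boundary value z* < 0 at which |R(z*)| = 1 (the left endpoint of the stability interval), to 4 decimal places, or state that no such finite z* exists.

Test eqn y'=λy, z=hλ:
  k1=λy_n ⇒ h·k1=z·y_n;  k2=λ(1+3/8z)y_n ⇒ h·k2=z(1+3/8z)y_n
  y_{n+1}/y_n = 1 + 3/5z + 2/5z(1+3/8z) = 1 + z + 3/20z²
  so R(z) = 1 + z + 3/20z².

Need |R(x)|<1, x<0.
x=-1.11: |R|=0.0748
R=1: x+3/20x²=0 ⇒ x=−20/3=-6.6667; min R=1−1/(4·3/20)=-0.6667>−1
Confirm numerically:
  x=-6.396: |R|=0.74032 <1
  x=-4.788: |R|=0.34926 <1
  x=-4.039: |R|=0.59197 <1
  x=-3.993: |R|=0.60139 <1
  x=-7.126: |R|=1.49098 >1
  x=-6.839: |R|=1.17679 >1
  x=-6.736: |R|=1.07005 >1
Interval (-6.6667, 0).

left endpoint -6.6667.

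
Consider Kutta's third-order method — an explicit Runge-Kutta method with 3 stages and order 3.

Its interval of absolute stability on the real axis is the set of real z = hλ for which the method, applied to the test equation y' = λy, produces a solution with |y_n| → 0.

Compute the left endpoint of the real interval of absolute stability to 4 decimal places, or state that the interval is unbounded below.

On y'=λy, z=hλ:
  order 3, 3-stage ⇒ R(z)=1+z+z^2/2+z^3/6
  (e.g. R(-1.1)=0.28317, |R|=0.28317)

Need |R(x)|<1, x<0.
x=-1.1: |R|=0.2832
|R(-1.72)|=0.0889 |R(-1.05)|=0.3083 |R(-0.53)|=0.5856
Bisect:
  x_lo=-2.9324 |R|=1.8354  x_hi=-0.1940 |R|=0.8236
  mid=-1.56319 |R|=0.02197 →hi
  mid=-2.24777 |R|=0.61433 →hi
  mid=-2.59006 |R|=1.13173 →lo
  mid=-2.41892 |R|=0.85225 →hi
  mid=-2.50449 |R|=0.98648 →hi
  mid=-2.54728 |R|=1.05769 →lo
  mid=-2.52588 |R|=1.02173 →lo
  mid=-2.51519 |R|=1.00402 →lo
  mid=-2.50984 |R|=0.99523 →hi
  mid=-2.51251 |R|=0.99962 →hi
  ...
  [-2.51285,-2.51268] ⇒ x*=-2.5127
So |R|<1 on (-2.5127, 0).

left endpoint -2.5127.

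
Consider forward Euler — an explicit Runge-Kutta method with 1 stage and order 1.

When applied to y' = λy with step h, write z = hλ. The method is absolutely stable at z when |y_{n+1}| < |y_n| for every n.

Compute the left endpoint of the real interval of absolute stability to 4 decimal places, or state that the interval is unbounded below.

Test eqn y'=λy, z=hλ:
  order 1, 1-stage ⇒ R(z)=1+z
  (e.g. R(-0.86)=0.14000, |R|=0.14000)

Need |R(x)|<1, x<0.
x=-0.86: |R|=0.1400
|R(-2.09)|=1.0900 |R(-1.8)|=0.8000 |R(-1.39)|=0.3900
Bisect:
  x_lo=-2.8474 |R|=1.8474  x_hi=-0.1466 |R|=0.8534
  mid=-1.49704 |R|=0.49704 →hi
  mid=-2.17224 |R|=1.17224 →lo
  mid=-1.83464 |R|=0.83464 →hi
  mid=-2.00344 |R|=1.00344 →lo
  mid=-1.91904 |R|=0.91904 →hi
  mid=-1.96124 |R|=0.96124 →hi
  mid=-1.98234 |R|=0.98234 →hi
  mid=-1.99289 |R|=0.99289 →hi
  mid=-1.99816 |R|=0.99816 →hi
  mid=-2.00080 |R|=1.00080 →lo
  ...
  [-2.00014,-1.99998] ⇒ x*=-2.0000
So |R|<1 on (-2.0000, 0).

z* = -2.0000.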